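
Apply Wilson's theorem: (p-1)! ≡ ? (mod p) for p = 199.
By Wilson's theorem, (198)! ≡ -1 ≡ 198 (mod 199)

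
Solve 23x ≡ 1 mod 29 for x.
Since 29 is prime, by Fermat 23^(-1) ≡ 23^{27} ≡ 24 mod 29. Verify: 23 × 24 = 552 ≡ 1 mod 29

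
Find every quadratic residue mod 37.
Quadratic residues modulo 37: {1, 3, 4, 7, 9, 10, 11, 12, 16, 21, 25, 26, 27, 28, 30, 33, 34, 36}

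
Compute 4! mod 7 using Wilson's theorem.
(6)! = (4)! × (5) × (6) ≡ -1 mod 7. So (4)! ≡ -1 × [(6)(5)]^(-1) ≡ 3 mod 7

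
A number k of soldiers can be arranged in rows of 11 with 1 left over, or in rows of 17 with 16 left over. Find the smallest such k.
M = 11 × 17 = 187. M₁ = 17, y₁ ≡ 2 (mod 11). M₂ = 11, y₂ ≡ 14 (mod 17). k = 1×17×2 + 16×11×14 ≡ 67 (mod 187)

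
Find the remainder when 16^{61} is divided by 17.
By Fermat: 16^{16} ≡ 1 mod 17. 61 = 3×16 + 13. So 16^{61} ≡ 16^{13} ≡ 16 mod 17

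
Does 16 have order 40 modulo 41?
16^{5} ≡ 1 mod 41 and 5 < 40, so ord_41(16) = 5 ≠ 40 and 16 is not a primitive root.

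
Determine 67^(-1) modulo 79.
Since 79 is prime, by Fermat 67^(-1) ≡ 67^{77} ≡ 46 (mod 79). Verify: 67 × 46 = 3082 ≡ 1 (mod 79)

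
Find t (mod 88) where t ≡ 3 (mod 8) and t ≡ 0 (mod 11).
M = 8 × 11 = 88. M₁ = 11, y₁ ≡ 3 (mod 8). M₂ = 8, y₂ ≡ 7 (mod 11). t = 3×11×3 + 0×8×7 ≡ 11 (mod 88)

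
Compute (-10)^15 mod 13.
Using Fermat: (-10)^{12} ≡ 1 (mod 13). 15 ≡ 3 (mod 12). So (-10)^{15} ≡ (-10)^{3} ≡ 1 (mod 13)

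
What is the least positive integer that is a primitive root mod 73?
g = 5. For each prime q|72: 5^{36}≡72, 5^{24}≡8, none ≡ 1, so ord_73(5) = 72 and 5 is a primitive root.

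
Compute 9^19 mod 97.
By repeated squaring mod 97: 9^{1}≡9, 9^{2}≡81, 9^{4}≡62, 9^{8}≡61, 9^{16}≡35. Then 9^{19} = 9^{16+2+1} ≡ 35 × 81 × 9 ≡ 4 mod 97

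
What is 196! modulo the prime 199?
(198)! = (196)! × (197) × (198) ≡ -1 (mod 199). So (196)! ≡ -1 × [(198)(197)]^(-1) ≡ 99 (mod 199)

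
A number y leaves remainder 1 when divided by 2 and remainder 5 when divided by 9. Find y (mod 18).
M = 2 × 9 = 18. M₁ = 9, y₁ ≡ 1 (mod 2). M₂ = 2, y₂ ≡ 5 (mod 9). y = 1×9×1 + 5×2×5 ≡ 5 (mod 18)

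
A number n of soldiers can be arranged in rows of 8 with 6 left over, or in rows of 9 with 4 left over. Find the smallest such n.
M = 8 × 9 = 72. M₁ = 9, y₁ ≡ 1 (mod 8). M₂ = 8, y₂ ≡ 8 (mod 9). n = 6×9×1 + 4×8×8 ≡ 22 (mod 72)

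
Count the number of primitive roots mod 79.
There are φ(79-1) = φ(78) = 24 primitive roots modulo 79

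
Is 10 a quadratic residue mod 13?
By Euler's criterion: 10^{6} ≡ 1 (mod 13). Since this equals 1, 10 is a QR.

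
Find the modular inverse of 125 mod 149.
Since 149 is prime, by Fermat 125^(-1) ≡ 125^{147} ≡ 31 (mod 149). Verify: 125 × 31 = 3875 ≡ 1 (mod 149)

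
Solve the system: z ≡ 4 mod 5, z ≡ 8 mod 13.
M = 5 × 13 = 65. M₁ = 13, y₁ ≡ 2 mod 5. M₂ = 5, y₂ ≡ 8 mod 13. z = 4×13×2 + 8×5×8 ≡ 34 mod 65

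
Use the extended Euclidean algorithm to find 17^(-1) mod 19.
Extended GCD: 17(9) + 19(-8) = 1. So 17^(-1) ≡ 9 (mod 19). Verify: 17 × 9 = 153 ≡ 1 (mod 19)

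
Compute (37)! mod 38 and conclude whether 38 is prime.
(37)! mod 38 = 0. Since 0 ≢ -1 (mod 38), 38 is not prime.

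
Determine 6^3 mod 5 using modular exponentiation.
6^{3} = 216 ≡ 1 (mod 5)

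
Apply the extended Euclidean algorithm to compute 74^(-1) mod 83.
Extended GCD: 74(-37) + 83(33) = 1. So 74^(-1) ≡ -37 ≡ 46 mod 83. Verify: 74 × 46 = 3404 ≡ 1 mod 83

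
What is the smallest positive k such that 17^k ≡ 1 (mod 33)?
Powers of 17 mod 33: 17^1≡17, 17^2≡25, 17^3≡29, 17^4≡31, 17^5≡32, 17^6≡16, 17^7≡8, 17^8≡4, 17^9≡2, 17^10≡1. ord_33(17) = 10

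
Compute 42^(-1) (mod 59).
Since 59 is prime, by Fermat 42^(-1) ≡ 42^{57} ≡ 52 (mod 59). Verify: 42 × 52 = 2184 ≡ 1 (mod 59)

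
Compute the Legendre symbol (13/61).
(13/61) = 13^{30} mod 61 = 1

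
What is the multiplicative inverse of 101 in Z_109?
Since 109 is prime, by Fermat 101^(-1) ≡ 101^{107} ≡ 68 (mod 109). Verify: 101 × 68 = 6868 ≡ 1 (mod 109)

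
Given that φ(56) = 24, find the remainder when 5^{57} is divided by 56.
By Euler: 5^{24} ≡ 1 mod 56 since gcd(5, 56) = 1. 57 = 2×24 + 9. So 5^{57} ≡ 5^{9} ≡ 13 mod 56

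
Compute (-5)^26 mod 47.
By repeated squaring (mod 47): (-5)^{1}≡42, (-5)^{2}≡25, (-5)^{4}≡14, (-5)^{8}≡8, (-5)^{16}≡17. Then (-5)^{26} = (-5)^{16+8+2} ≡ 17 × 8 × 25 ≡ 16 (mod 47)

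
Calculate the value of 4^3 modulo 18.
4^{3} = 64 ≡ 10 mod 18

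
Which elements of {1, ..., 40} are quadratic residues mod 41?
Squares in Z_41*: {1, 2, 4, 5, 8, 9, 10, 16, 18, 20, 21, 23, 25, 31, 32, 33, 36, 37, 39, 40}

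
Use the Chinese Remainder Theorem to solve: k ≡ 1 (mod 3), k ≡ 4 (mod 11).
M = 3 × 11 = 33. M₁ = 11, y₁ ≡ 2 (mod 3). M₂ = 3, y₂ ≡ 4 (mod 11). k = 1×11×2 + 4×3×4 ≡ 4 (mod 33)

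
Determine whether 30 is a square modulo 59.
By Euler's criterion: 30^{29} ≡ 58 mod 59. Since this equals -1 (≡ 58), 30 is not a QR.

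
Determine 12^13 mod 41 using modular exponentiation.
By repeated squaring (mod 41): 12^{1}≡12, 12^{2}≡21, 12^{4}≡31, 12^{8}≡18. Then 12^{13} = 12^{8+4+1} ≡ 18 × 31 × 12 ≡ 13 (mod 41)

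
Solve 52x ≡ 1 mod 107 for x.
Since 107 is prime, by Fermat 52^(-1) ≡ 52^{105} ≡ 35 mod 107. Verify: 52 × 35 = 1820 ≡ 1 mod 107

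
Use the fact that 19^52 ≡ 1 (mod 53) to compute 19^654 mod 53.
By Fermat: 19^{52} ≡ 1 (mod 53). 654 ≡ 30 (mod 52). So 19^{654} ≡ 19^{30} ≡ 6 (mod 53)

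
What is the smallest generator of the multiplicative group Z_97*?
g = 5. Powers: [5, 25, 28, 43, 21, 8, 40, ...] generates all 96 non-zero residues.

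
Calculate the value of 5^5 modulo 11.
By repeated squaring (mod 11): 5^{1}≡5, 5^{2}≡3, 5^{4}≡9. Then 5^{5} = 5^{4+1} ≡ 9 × 5 ≡ 1 (mod 11)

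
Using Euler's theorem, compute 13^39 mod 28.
By Euler: 13^{12} ≡ 1 (mod 28) since gcd(13, 28) = 1. 39 = 3×12 + 3. So 13^{39} ≡ 13^{3} ≡ 13 (mod 28)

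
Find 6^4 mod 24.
6^{4} = 1296 ≡ 0 mod 24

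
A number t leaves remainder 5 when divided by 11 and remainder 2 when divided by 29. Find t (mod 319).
M = 11 × 29 = 319. M₁ = 29, y₁ ≡ 8 (mod 11). M₂ = 11, y₂ ≡ 8 (mod 29). t = 5×29×8 + 2×11×8 ≡ 60 (mod 319)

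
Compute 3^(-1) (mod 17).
Since 17 is prime, by Fermat 3^(-1) ≡ 3^{15} ≡ 6 (mod 17). Verify: 3 × 6 = 18 ≡ 1 (mod 17)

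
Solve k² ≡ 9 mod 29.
The square roots of 9 mod 29 are 26 and 3. Verify: 26² = 676 ≡ 9 mod 29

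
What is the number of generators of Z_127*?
Number of primitive roots mod 127 = φ(p-1) = φ(126) = 36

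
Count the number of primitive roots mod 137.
There are φ(137-1) = φ(136) = 64 primitive roots modulo 137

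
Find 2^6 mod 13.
By repeated squaring mod 13: 2^{1}≡2, 2^{2}≡4, 2^{4}≡3. Then 2^{6} = 2^{4+2} ≡ 3 × 4 ≡ 12 mod 13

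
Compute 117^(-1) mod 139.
Since 139 is prime, by Fermat 117^(-1) ≡ 117^{137} ≡ 120 mod 139. Verify: 117 × 120 = 14040 ≡ 1 mod 139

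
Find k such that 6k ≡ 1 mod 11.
Since 11 is prime, by Fermat 6^(-1) ≡ 6^{9} ≡ 2 mod 11. Verify: 6 × 2 = 12 ≡ 1 mod 11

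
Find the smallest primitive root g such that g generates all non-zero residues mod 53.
g = 2. Powers: [2, 4, 8, 16, 32, 11, 22, ...] generates all 52 non-zero residues.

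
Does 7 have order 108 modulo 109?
7^{27} ≡ 1 (mod 109) and 27 < 108, so ord_109(7) = 27 ≠ 108 and 7 is not a primitive root.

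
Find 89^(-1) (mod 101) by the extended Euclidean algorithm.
Extended GCD: 89(42) + 101(-37) = 1. So 89^(-1) ≡ 42 (mod 101). Verify: 89 × 42 = 3738 ≡ 1 (mod 101)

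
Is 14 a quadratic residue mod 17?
By Euler's criterion: 14^{8} ≡ 16 mod 17. Since this equals -1 (≡ 16), 14 is not a QR.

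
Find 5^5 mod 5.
By repeated squaring mod 5: 5^{1}≡0, 5^{2}≡0, 5^{4}≡0. Then 5^{5} = 5^{4+1} ≡ 0 × 0 ≡ 0 mod 5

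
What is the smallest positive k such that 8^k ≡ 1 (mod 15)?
Powers of 8 mod 15: 8^1≡8, 8^2≡4, 8^3≡2, 8^4≡1. ord_15(8) = 4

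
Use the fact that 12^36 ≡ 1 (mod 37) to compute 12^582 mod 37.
By Fermat: 12^{36} ≡ 1 (mod 37). 582 ≡ 6 (mod 36). So 12^{582} ≡ 12^{6} ≡ 10 (mod 37)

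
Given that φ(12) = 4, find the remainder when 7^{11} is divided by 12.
By Euler: 7^{4} ≡ 1 mod 12 since gcd(7, 12) = 1. 11 = 2×4 + 3. So 7^{11} ≡ 7^{3} ≡ 7 mod 12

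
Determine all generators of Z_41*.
There are φ(40) = 16 primitive roots mod 41: {6, 7, 11, 12, 13, 15, 17, 19, 22, 24, 26, 28, 29, 30, 34, 35}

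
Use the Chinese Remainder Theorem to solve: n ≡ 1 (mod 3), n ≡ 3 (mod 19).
M = 3 × 19 = 57. M₁ = 19, y₁ ≡ 1 (mod 3). M₂ = 3, y₂ ≡ 13 (mod 19). n = 1×19×1 + 3×3×13 ≡ 22 (mod 57)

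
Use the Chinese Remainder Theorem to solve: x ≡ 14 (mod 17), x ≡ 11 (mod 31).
M = 17 × 31 = 527. M₁ = 31, y₁ ≡ 11 (mod 17). M₂ = 17, y₂ ≡ 11 (mod 31). x = 14×31×11 + 11×17×11 ≡ 507 (mod 527)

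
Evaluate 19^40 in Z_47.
By repeated squaring mod 47: 19^{1}≡19, 19^{2}≡32, 19^{4}≡37, 19^{8}≡6, 19^{16}≡36, 19^{32}≡27. Then 19^{40} = 19^{32+8} ≡ 27 × 6 ≡ 21 mod 47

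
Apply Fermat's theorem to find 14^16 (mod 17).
By Fermat's Little Theorem, 14^{16} ≡ 1 (mod 17) since 17 is prime and gcd(14, 17) = 1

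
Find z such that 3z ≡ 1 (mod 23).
Since 23 is prime, by Fermat 3^(-1) ≡ 3^{21} ≡ 8 (mod 23). Verify: 3 × 8 = 24 ≡ 1 (mod 23)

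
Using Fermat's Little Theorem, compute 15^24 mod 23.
By Fermat: 15^{22} ≡ 1 mod 23. So 15^{24} = 15^{22} · 15^{2} ≡ 15^{2} ≡ 18 mod 23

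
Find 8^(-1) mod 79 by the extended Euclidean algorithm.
Extended GCD: 8(10) + 79(-1) = 1. So 8^(-1) ≡ 10 mod 79. Verify: 8 × 10 = 80 ≡ 1 mod 79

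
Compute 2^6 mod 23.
By repeated squaring (mod 23): 2^{1}≡2, 2^{2}≡4, 2^{4}≡16. Then 2^{6} = 2^{4+2} ≡ 16 × 4 ≡ 18 (mod 23)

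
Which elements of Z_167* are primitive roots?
There are φ(166) = 82 primitive roots mod 167: {5, 10, 13, 15, 17, 20, 23, 26, 30, 34, 35, 37, 39, 40, 41, 43, 45, 46, 51, 52, 53, 55, 59, 60, 67, 68, 69, 70, 71, 73, 74, 78, 79, 80, 82, 83, 86, 90, 91, 92, 95, 101, 102, 103, 104, 105, 106, 109, 110, 111, 113, 117, 118, 119, 120, 123, 125, 129, 131, 134, 135, 136, 138, 139, 140, 142, 143, 145, 146, 148, 149, 151, 153, 155, 156, 158, 159, 160, 161, 163, 164, 165}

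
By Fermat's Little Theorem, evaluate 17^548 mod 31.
By Fermat: 17^{30} ≡ 1 mod 31. 548 ≡ 8 mod 30. So 17^{548} ≡ 17^{8} ≡ 18 mod 31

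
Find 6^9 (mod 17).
By repeated squaring (mod 17): 6^{1}≡6, 6^{2}≡2, 6^{4}≡4, 6^{8}≡16. Then 6^{9} = 6^{8+1} ≡ 16 × 6 ≡ 11 (mod 17)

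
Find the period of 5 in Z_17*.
Powers of 5 mod 17: 5^1≡5, 5^2≡8, 5^3≡6, 5^4≡13, 5^5≡14, 5^6≡2, 5^7≡10, 5^8≡16, 5^9≡12, 5^10≡9, 5^11≡11, 5^12≡4, 5^13≡3, 5^14≡15, 5^15≡7, 5^16≡1. ord_17(5) = 16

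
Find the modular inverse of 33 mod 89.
Since 89 is prime, by Fermat 33^(-1) ≡ 33^{87} ≡ 27 (mod 89). Verify: 33 × 27 = 891 ≡ 1 (mod 89)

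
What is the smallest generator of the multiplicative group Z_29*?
g = 2. Powers: [2, 4, 8, 16, 3, 6, 12, 24, 19, ...] generates all 28 non-zero residues.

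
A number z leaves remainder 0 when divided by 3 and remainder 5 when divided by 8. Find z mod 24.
M = 3 × 8 = 24. M₁ = 8, y₁ ≡ 2 mod 3. M₂ = 3, y₂ ≡ 3 mod 8. z = 0×8×2 + 5×3×3 ≡ 21 mod 24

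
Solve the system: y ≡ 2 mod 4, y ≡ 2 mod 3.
M = 4 × 3 = 12. M₁ = 3, y₁ ≡ 3 mod 4. M₂ = 4, y₂ ≡ 1 mod 3. y = 2×3×3 + 2×4×1 ≡ 2 mod 12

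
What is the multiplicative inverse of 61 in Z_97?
Since 97 is prime, by Fermat 61^(-1) ≡ 61^{95} ≡ 35 mod 97. Verify: 61 × 35 = 2135 ≡ 1 mod 97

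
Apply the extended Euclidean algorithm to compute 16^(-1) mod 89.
Extended GCD: 16(39) + 89(-7) = 1. So 16^(-1) ≡ 39 (mod 89). Verify: 16 × 39 = 624 ≡ 1 (mod 89)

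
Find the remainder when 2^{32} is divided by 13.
By Fermat: 2^{12} ≡ 1 mod 13. 32 = 2×12 + 8. So 2^{32} ≡ 2^{8} ≡ 9 mod 13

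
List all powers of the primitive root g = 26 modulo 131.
26^1, 26^2, ..., 26^{130} mod 131: [26, 21, 22, 48, 69, 91, 8, 77, 37, 45, 122, 28, 73, 64, 92, 34, 98, 59, 93, 60, 119, 81, 10, 129, 79, 89, 87, 35, 124, 80, 115, 108, 57, 41, 18, 75, 116, 3, 78, 63, 66, 13, 76, 11, 24, 100, 111, 4, 104, 84, 88, 61, 14, 102, 32, 46, 17, 49, 95, 112, 30, 125, 106, 5, 130, 105, 110, 109, 83, 62, 40, 123, 54, 94, 86, 9, 103, 58, 67, 39, 97, 33, 72, 38, 71, 12, 50, 121, 2, 52, 42, 44, 96, 7, 51, 16, 23, 74, 90, 113, 56, 15, 128, 53, 68, 65, 118, 55, 120, 107, 31, 20, 127, 27, 47, 43, 70, 117, 29, 99, 85, 114, 82, 36, 19, 101, 6, 25, 126, 1]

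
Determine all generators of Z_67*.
There are φ(66) = 20 primitive roots mod 67: {2, 7, 11, 12, 13, 18, 20, 28, 31, 32, 34, 41, 44, 46, 48, 50, 51, 57, 61, 63}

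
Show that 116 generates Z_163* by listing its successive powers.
116^1, 116^2, ..., 116^{162} mod 163: [116, 90, 8, 113, 68, 64, 89, 55, 23, 60, 114, 21, 154, 97, 5, 91, 124, 40, 76, 14, 157, 119, 112, 115, 137, 81, 105, 118, 159, 25, 129, 131, 37, 54, 70, 133, 106, 71, 86, 33, 79, 36, 101, 143, 125, 156, 3, 22, 107, 24, 13, 41, 29, 104, 2, 69, 17, 16, 63, 136, 128, 15, 110, 46, 120, 65, 42, 145, 31, 10, 19, 85, 80, 152, 28, 151, 75, 61, 67, 111, 162, 47, 73, 155, 50, 95, 99, 74, 108, 140, 103, 49, 142, 9, 66, 158, 72, 39, 123, 87, 149, 6, 44, 51, 48, 26, 82, 58, 45, 4, 138, 34, 32, 126, 109, 93, 30, 57, 92, 77, 130, 84, 127, 62, 20, 38, 7, 160, 141, 56, 139, 150, 122, 134, 59, 161, 94, 146, 147, 100, 27, 35, 148, 53, 117, 43, 98, 121, 18, 132, 153, 144, 78, 83, 11, 135, 12, 88, 102, 96, 52, 1]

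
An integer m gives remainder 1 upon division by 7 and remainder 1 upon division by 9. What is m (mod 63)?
M = 7 × 9 = 63. M₁ = 9, y₁ ≡ 4 (mod 7). M₂ = 7, y₂ ≡ 4 (mod 9). m = 1×9×4 + 1×7×4 ≡ 1 (mod 63)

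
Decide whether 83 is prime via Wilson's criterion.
(82)! mod 83 = 82. Since 82 ≡ -1 mod 83, 83 is prime.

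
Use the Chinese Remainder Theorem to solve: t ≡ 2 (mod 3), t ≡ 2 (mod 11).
M = 3 × 11 = 33. M₁ = 11, y₁ ≡ 2 (mod 3). M₂ = 3, y₂ ≡ 4 (mod 11). t = 2×11×2 + 2×3×4 ≡ 2 (mod 33)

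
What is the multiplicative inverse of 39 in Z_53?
Since 53 is prime, by Fermat 39^(-1) ≡ 39^{51} ≡ 34 mod 53. Verify: 39 × 34 = 1326 ≡ 1 mod 53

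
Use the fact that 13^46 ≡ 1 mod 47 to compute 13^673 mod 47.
By Fermat: 13^{46} ≡ 1 mod 47. 673 ≡ 29 mod 46. So 13^{673} ≡ 13^{29} ≡ 44 mod 47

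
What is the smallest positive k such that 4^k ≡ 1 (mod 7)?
Powers of 4 mod 7: 4^1≡4, 4^2≡2, 4^3≡1. Order = 3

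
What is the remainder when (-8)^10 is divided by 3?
Using Fermat: (-8)^{2} ≡ 1 (mod 3). 10 ≡ 0 (mod 2). So (-8)^{10} ≡ (-8)^{0} ≡ 1 (mod 3)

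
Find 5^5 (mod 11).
By repeated squaring (mod 11): 5^{1}≡5, 5^{2}≡3, 5^{4}≡9. Then 5^{5} = 5^{4+1} ≡ 9 × 5 ≡ 1 (mod 11)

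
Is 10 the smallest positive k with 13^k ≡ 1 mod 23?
Powers of 13 mod 23: 13^1≡13, 13^2≡8, 13^3≡12, 13^4≡18, 13^5≡4, 13^6≡6, 13^7≡9, 13^8≡2, 13^9≡3, 13^10≡16, 13^11≡1. 13^10≡16≢1, so ord ≠ 10. No, the actual order is 11.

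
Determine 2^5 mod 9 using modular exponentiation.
By repeated squaring mod 9: 2^{1}≡2, 2^{2}≡4, 2^{4}≡7. Then 2^{5} = 2^{4+1} ≡ 7 × 2 ≡ 5 mod 9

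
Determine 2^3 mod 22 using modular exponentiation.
2^{3} = 8 ≡ 8 mod 22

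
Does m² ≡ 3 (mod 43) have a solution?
By Euler's criterion: 3^{21} ≡ 42 (mod 43). Since this equals -1 (≡ 42), 3 is not a QR.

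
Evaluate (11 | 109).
(11/109) = 11^{54} mod 109 = -1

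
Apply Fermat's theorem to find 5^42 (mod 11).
By Fermat: 5^{10} ≡ 1 (mod 11). 42 = 4×10 + 2. So 5^{42} ≡ 5^{2} ≡ 3 (mod 11)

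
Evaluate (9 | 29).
(9/29) = 9^{14} mod 29 = 1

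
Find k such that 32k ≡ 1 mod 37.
Since 37 is prime, by Fermat 32^(-1) ≡ 32^{35} ≡ 22 mod 37. Verify: 32 × 22 = 704 ≡ 1 mod 37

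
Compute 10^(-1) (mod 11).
Since 11 is prime, by Fermat 10^(-1) ≡ 10^{9} ≡ 10 (mod 11). Verify: 10 × 10 = 100 ≡ 1 (mod 11)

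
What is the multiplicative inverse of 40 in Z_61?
Since 61 is prime, by Fermat 40^(-1) ≡ 40^{59} ≡ 29 (mod 61). Verify: 40 × 29 = 1160 ≡ 1 (mod 61)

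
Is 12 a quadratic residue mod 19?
By Euler's criterion: 12^{9} ≡ 18 (mod 19). Since this equals -1 (≡ 18), 12 is not a QR.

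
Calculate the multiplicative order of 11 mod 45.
Powers of 11 mod 45: 11^1≡11, 11^2≡31, 11^3≡26, 11^4≡16, 11^5≡41, 11^6≡1. ord_45(11) = 6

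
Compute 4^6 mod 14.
By repeated squaring mod 14: 4^{1}≡4, 4^{2}≡2, 4^{4}≡4. Then 4^{6} = 4^{4+2} ≡ 4 × 2 ≡ 8 mod 14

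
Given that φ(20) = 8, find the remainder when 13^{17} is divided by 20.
By Euler: 13^{8} ≡ 1 mod 20 since gcd(13, 20) = 1. 17 = 2×8 + 1. So 13^{17} ≡ 13^{1} ≡ 13 mod 20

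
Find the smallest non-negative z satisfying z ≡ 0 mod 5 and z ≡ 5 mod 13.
M = 5 × 13 = 65. M₁ = 13, y₁ ≡ 2 mod 5. M₂ = 5, y₂ ≡ 8 mod 13. z = 0×13×2 + 5×5×8 ≡ 5 mod 65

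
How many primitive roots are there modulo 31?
Number of primitive roots mod 31 = φ(p-1) = φ(30) = 8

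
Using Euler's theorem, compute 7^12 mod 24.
By Euler: 7^{8} ≡ 1 mod 24 since gcd(7, 24) = 1. 12 = 1×8 + 4. So 7^{12} ≡ 7^{4} ≡ 1 mod 24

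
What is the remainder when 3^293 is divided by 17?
Using Fermat: 3^{16} ≡ 1 (mod 17). 293 ≡ 5 (mod 16). So 3^{293} ≡ 3^{5} ≡ 5 (mod 17)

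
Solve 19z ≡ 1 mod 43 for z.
Since 43 is prime, by Fermat 19^(-1) ≡ 19^{41} ≡ 34 mod 43. Verify: 19 × 34 = 646 ≡ 1 mod 43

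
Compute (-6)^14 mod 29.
By repeated squaring (mod 29): (-6)^{1}≡23, (-6)^{2}≡7, (-6)^{4}≡20, (-6)^{8}≡23. Then (-6)^{14} = (-6)^{8+4+2} ≡ 23 × 20 × 7 ≡ 1 (mod 29)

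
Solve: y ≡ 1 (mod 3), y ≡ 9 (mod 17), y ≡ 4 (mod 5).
M = 3 × 17 × 5 = 255. M₁ = 85, y₁ ≡ 1 (mod 3). M₂ = 15, y₂ ≡ 8 (mod 17). M₃ = 51, y₃ ≡ 1 (mod 5). y = 1×85×1 + 9×15×8 + 4×51×1 ≡ 94 (mod 255)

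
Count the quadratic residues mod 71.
The squaring map on Z_71* is 2-to-1, so there are (70)/2 = 35 QRs.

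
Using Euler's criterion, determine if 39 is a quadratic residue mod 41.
By Euler's criterion: 39^{20} ≡ 1 mod 41. Since this equals 1, 39 is a QR.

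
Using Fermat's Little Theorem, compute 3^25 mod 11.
By Fermat: 3^{10} ≡ 1 (mod 11). 25 = 2×10 + 5. So 3^{25} ≡ 3^{5} ≡ 1 (mod 11)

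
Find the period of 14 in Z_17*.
Powers of 14 mod 17: 14^1≡14, 14^2≡9, 14^3≡7, 14^4≡13, 14^5≡12, 14^6≡15, 14^7≡6, 14^8≡16, 14^9≡3, 14^10≡8, 14^11≡10, 14^12≡4, 14^13≡5, 14^14≡2, 14^15≡11, 14^16≡1. Order = 16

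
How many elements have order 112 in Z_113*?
There are φ(113-1) = φ(112) = 48 primitive roots modulo 113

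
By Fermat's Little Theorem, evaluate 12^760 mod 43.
By Fermat: 12^{42} ≡ 1 mod 43. 760 ≡ 4 mod 42. So 12^{760} ≡ 12^{4} ≡ 10 mod 43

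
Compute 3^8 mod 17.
By repeated squaring (mod 17): 3^{1}≡3, 3^{2}≡9, 3^{4}≡13, 3^{8}≡16. So 3^{8} ≡ 16 (mod 17)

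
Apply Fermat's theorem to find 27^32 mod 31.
By Fermat: 27^{30} ≡ 1 mod 31. So 27^{32} = 27^{30} · 27^{2} ≡ 27^{2} ≡ 16 mod 31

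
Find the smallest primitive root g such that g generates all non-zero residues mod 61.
g = 2. Powers: [2, 4, 8, 16, 32, 3, ...] generates all 60 non-zero residues.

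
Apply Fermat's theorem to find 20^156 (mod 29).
By Fermat: 20^{28} ≡ 1 (mod 29). 156 = 5×28 + 16. So 20^{156} ≡ 20^{16} ≡ 23 (mod 29)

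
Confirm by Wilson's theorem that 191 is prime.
(190)! mod 191 = 190. Since this equals -1 (mod 191), Wilson confirms 191 is prime.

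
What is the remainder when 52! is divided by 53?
By Wilson's theorem, (52)! ≡ -1 ≡ 52 mod 53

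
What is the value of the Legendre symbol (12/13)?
(12/13) = 12^{6} mod 13 = 1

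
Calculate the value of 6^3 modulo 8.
6^{3} = 216 ≡ 0 (mod 8)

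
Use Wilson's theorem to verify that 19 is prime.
(18)! mod 19 = 18. Since this equals -1 (mod 19), Wilson confirms 19 is prime.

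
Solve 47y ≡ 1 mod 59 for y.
Since 59 is prime, by Fermat 47^(-1) ≡ 47^{57} ≡ 54 mod 59. Verify: 47 × 54 = 2538 ≡ 1 mod 59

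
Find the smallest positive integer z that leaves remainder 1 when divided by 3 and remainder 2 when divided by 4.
M = 3 × 4 = 12. M₁ = 4, y₁ ≡ 1 mod 3. M₂ = 3, y₂ ≡ 3 mod 4. z = 1×4×1 + 2×3×3 ≡ 10 mod 12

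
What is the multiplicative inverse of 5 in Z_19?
Since 19 is prime, by Fermat 5^(-1) ≡ 5^{17} ≡ 4 mod 19. Verify: 5 × 4 = 20 ≡ 1 mod 19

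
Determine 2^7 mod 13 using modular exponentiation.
By repeated squaring (mod 13): 2^{1}≡2, 2^{2}≡4, 2^{4}≡3. Then 2^{7} = 2^{4+2+1} ≡ 3 × 4 × 2 ≡ 11 (mod 13)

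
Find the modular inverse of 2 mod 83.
Since 83 is prime, by Fermat 2^(-1) ≡ 2^{81} ≡ 42 mod 83. Verify: 2 × 42 = 84 ≡ 1 mod 83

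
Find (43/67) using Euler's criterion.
(43/67) = 43^{33} mod 67 = -1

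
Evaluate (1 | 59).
(1/59) = 1^{29} mod 59 = 1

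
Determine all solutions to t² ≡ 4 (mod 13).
The square roots of 4 mod 13 are 11 and 2. Verify: 11² = 121 ≡ 4 (mod 13)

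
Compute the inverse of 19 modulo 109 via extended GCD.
Extended GCD: 19(23) + 109(-4) = 1. So 19^(-1) ≡ 23 (mod 109). Verify: 19 × 23 = 437 ≡ 1 (mod 109)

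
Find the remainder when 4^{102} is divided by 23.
By Fermat: 4^{22} ≡ 1 mod 23. 102 = 4×22 + 14. So 4^{102} ≡ 4^{14} ≡ 18 mod 23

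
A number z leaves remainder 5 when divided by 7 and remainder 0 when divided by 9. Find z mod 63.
M = 7 × 9 = 63. M₁ = 9, y₁ ≡ 4 mod 7. M₂ = 7, y₂ ≡ 4 mod 9. z = 5×9×4 + 0×7×4 ≡ 54 mod 63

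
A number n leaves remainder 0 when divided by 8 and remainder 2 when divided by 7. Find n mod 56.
M = 8 × 7 = 56. M₁ = 7, y₁ ≡ 7 mod 8. M₂ = 8, y₂ ≡ 1 mod 7. n = 0×7×7 + 2×8×1 ≡ 16 mod 56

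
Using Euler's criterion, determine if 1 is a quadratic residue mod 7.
By Euler's criterion: 1^{3} ≡ 1 (mod 7). Since this equals 1, 1 is a QR.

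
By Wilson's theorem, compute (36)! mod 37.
By Wilson's theorem, (36)! ≡ -1 ≡ 36 mod 37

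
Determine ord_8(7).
Powers of 7 mod 8: 7^1≡7, 7^2≡1. Order = 2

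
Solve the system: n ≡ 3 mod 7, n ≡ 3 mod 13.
M = 7 × 13 = 91. M₁ = 13, y₁ ≡ 6 mod 7. M₂ = 7, y₂ ≡ 2 mod 13. n = 3×13×6 + 3×7×2 ≡ 3 mod 91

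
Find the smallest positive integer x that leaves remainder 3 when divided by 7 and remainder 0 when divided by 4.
M = 7 × 4 = 28. M₁ = 4, y₁ ≡ 2 mod 7. M₂ = 7, y₂ ≡ 3 mod 4. x = 3×4×2 + 0×7×3 ≡ 24 mod 28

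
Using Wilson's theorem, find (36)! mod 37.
By Wilson's theorem, (36)! ≡ -1 ≡ 36 (mod 37)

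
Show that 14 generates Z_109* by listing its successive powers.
14^1, 14^2, ..., 14^{108} mod 109: [14, 87, 19, 48, 18, 34, 40, 15, 101, 106, 67, 66, 52, 74, 55, 7, 98, 64, 24, 9, 17, 20, 62, 105, 53, 88, 33, 26, 37, 82, 58, 49, 32, 12, 59, 63, 10, 31, 107, 81, 44, 71, 13, 73, 41, 29, 79, 16, 6, 84, 86, 5, 70, 108, 95, 22, 90, 61, 91, 75, 69, 94, 8, 3, 42, 43, 57, 35, 54, 102, 11, 45, 85, 100, 92, 89, 47, 4, 56, 21, 76, 83, 72, 27, 51, 60, 77, 97, 50, 46, 99, 78, 2, 28, 65, 38, 96, 36, 68, 80, 30, 93, 103, 25, 23, 104, 39, 1]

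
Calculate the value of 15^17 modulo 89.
By repeated squaring mod 89: 15^{1}≡15, 15^{2}≡47, 15^{4}≡73, 15^{8}≡78, 15^{16}≡32. Then 15^{17} = 15^{16+1} ≡ 32 × 15 ≡ 35 mod 89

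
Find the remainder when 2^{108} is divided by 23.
By Fermat: 2^{22} ≡ 1 (mod 23). 108 = 4×22 + 20. So 2^{108} ≡ 2^{20} ≡ 6 (mod 23)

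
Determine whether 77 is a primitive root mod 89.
77^{8} ≡ 1 (mod 89) and 8 < 88, so ord_89(77) = 8 ≠ 88 and 77 is not a primitive root.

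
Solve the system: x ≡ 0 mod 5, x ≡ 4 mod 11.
M = 5 × 11 = 55. M₁ = 11, y₁ ≡ 1 mod 5. M₂ = 5, y₂ ≡ 9 mod 11. x = 0×11×1 + 4×5×9 ≡ 15 mod 55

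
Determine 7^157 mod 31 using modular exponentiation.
Using Fermat: 7^{30} ≡ 1 mod 31. 157 ≡ 7 mod 30. So 7^{157} ≡ 7^{7} ≡ 28 mod 31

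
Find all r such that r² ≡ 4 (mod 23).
The square roots of 4 mod 23 are 2 and 21. Verify: 2² = 4 ≡ 4 (mod 23)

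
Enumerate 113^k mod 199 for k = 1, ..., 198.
113^1, 113^2, ..., 113^{198} mod 199: [113, 33, 147, 94, 75, 117, 87, 80, 85, 53, 19, 157, 30, 7, 194, 32, 34, 61, 127, 23, 12, 162, 197, 172, 133, 104, 11, 49, 164, 25, 39, 29, 93, 161, 84, 139, 185, 10, 135, 131, 77, 144, 153, 175, 74, 4, 54, 132, 190, 177, 101, 70, 149, 121, 141, 13, 76, 31, 120, 28, 179, 128, 136, 45, 110, 92, 48, 51, 191, 91, 134, 18, 44, 196, 59, 100, 156, 116, 173, 47, 137, 158, 143, 40, 142, 126, 109, 178, 15, 103, 97, 16, 17, 130, 163, 111, 6, 81, 198, 86, 166, 52, 105, 124, 82, 112, 119, 114, 146, 180, 42, 169, 192, 5, 167, 165, 138, 72, 176, 187, 37, 2, 27, 66, 95, 188, 150, 35, 174, 160, 170, 106, 38, 115, 60, 14, 189, 64, 68, 122, 55, 46, 24, 125, 195, 145, 67, 9, 22, 98, 129, 50, 78, 58, 186, 123, 168, 79, 171, 20, 71, 63, 154, 89, 107, 151, 148, 8, 108, 65, 181, 155, 3, 140, 99, 43, 83, 26, 152, 62, 41, 56, 159, 57, 73, 90, 21, 184, 96, 102, 183, 182, 69, 36, 88, 193, 118, 1]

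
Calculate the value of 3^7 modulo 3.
By repeated squaring (mod 3): 3^{1}≡0, 3^{2}≡0, 3^{4}≡0. Then 3^{7} = 3^{4+2+1} ≡ 0 × 0 × 0 ≡ 0 (mod 3)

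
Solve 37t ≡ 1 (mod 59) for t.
Since 59 is prime, by Fermat 37^(-1) ≡ 37^{57} ≡ 8 (mod 59). Verify: 37 × 8 = 296 ≡ 1 (mod 59)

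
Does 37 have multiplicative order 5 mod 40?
Powers of 37 mod 40: 37^1≡37, 37^2≡9, 37^3≡13, 37^4≡1. Already 37^4≡1, so the order is 4 < 5. No, the actual order is 4.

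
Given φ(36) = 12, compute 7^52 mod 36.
By Euler: 7^{12} ≡ 1 (mod 36) since gcd(7, 36) = 1. 52 = 4×12 + 4. So 7^{52} ≡ 7^{4} ≡ 25 (mod 36)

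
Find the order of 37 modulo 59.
Powers of 37 mod 59: 37^1≡37, 37^2≡12, 37^3≡31, 37^4≡26, 37^5≡18, 37^6≡17, 37^7≡39, 37^8≡27, 37^9≡55, 37^10≡29, 37^11≡11, 37^12≡53, 37^13≡14, 37^14≡46, 37^15≡50, 37^16≡21, 37^17≡10, 37^18≡16, 37^19≡2, 37^20≡15, 37^21≡24, 37^22≡3, 37^23≡52, 37^24≡36, 37^25≡34, 37^26≡19, 37^27≡54, 37^28≡51, 37^29≡58, 37^30≡22, 37^31≡47, 37^32≡28, 37^33≡33, 37^34≡41, 37^35≡42, 37^36≡20, 37^37≡32, 37^38≡4, 37^39≡30, 37^40≡48, 37^41≡6, 37^42≡45, 37^43≡13, 37^44≡9, 37^45≡38, 37^46≡49, 37^47≡43, 37^48≡57, 37^49≡44, 37^50≡35, 37^51≡56, 37^52≡7, 37^53≡23, 37^54≡25, 37^55≡40, 37^56≡5, 37^57≡8, 37^58≡1. ord_59(37) = 58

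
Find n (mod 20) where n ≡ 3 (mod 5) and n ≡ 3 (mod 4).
M = 5 × 4 = 20. M₁ = 4, y₁ ≡ 4 (mod 5). M₂ = 5, y₂ ≡ 1 (mod 4). n = 3×4×4 + 3×5×1 ≡ 3 (mod 20)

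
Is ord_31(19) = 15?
Powers of 19 mod 31: 19^1≡19, 19^2≡20, 19^3≡8, 19^4≡28, 19^5≡5, 19^6≡2, 19^7≡7, 19^8≡9, 19^9≡16, 19^10≡25, 19^11≡10, 19^12≡4, 19^13≡14, 19^14≡18, 19^15≡1. First k with 19^k≡1 is k=15. Yes, ord_31(19) = 15.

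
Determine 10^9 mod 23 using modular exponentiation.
By repeated squaring (mod 23): 10^{1}≡10, 10^{2}≡8, 10^{4}≡18, 10^{8}≡2. Then 10^{9} = 10^{8+1} ≡ 2 × 10 ≡ 20 (mod 23)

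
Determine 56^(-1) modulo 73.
Since 73 is prime, by Fermat 56^(-1) ≡ 56^{71} ≡ 30 (mod 73). Verify: 56 × 30 = 1680 ≡ 1 (mod 73)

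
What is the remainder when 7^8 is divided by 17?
By repeated squaring mod 17: 7^{1}≡7, 7^{2}≡15, 7^{4}≡4, 7^{8}≡16. So 7^{8} ≡ 16 mod 17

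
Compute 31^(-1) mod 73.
Since 73 is prime, by Fermat 31^(-1) ≡ 31^{71} ≡ 33 mod 73. Verify: 31 × 33 = 1023 ≡ 1 mod 73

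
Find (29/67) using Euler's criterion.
(29/67) = 29^{33} mod 67 = 1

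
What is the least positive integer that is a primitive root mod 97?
g = 5. Powers: [5, 25, 28, 43, 21, 8, ...] generates all 96 non-zero residues.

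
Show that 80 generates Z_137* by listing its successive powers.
80^1, 80^2, ..., 80^{136} mod 137: [80, 98, 31, 14, 24, 2, 23, 59, 62, 28, 48, 4, 46, 118, 124, 56, 96, 8, 92, 99, 111, 112, 55, 16, 47, 61, 85, 87, 110, 32, 94, 122, 33, 37, 83, 64, 51, 107, 66, 74, 29, 128, 102, 77, 132, 11, 58, 119, 67, 17, 127, 22, 116, 101, 134, 34, 117, 44, 95, 65, 131, 68, 97, 88, 53, 130, 125, 136, 57, 39, 106, 123, 113, 135, 114, 78, 75, 109, 89, 133, 91, 19, 13, 81, 41, 129, 45, 38, 26, 25, 82, 121, 90, 76, 52, 50, 27, 105, 43, 15, 104, 100, 54, 73, 86, 30, 71, 63, 108, 9, 35, 60, 5, 126, 79, 18, 70, 120, 10, 115, 21, 36, 3, 103, 20, 93, 42, 72, 6, 69, 40, 49, 84, 7, 12, 1]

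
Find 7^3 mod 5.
7^{3} = 343 ≡ 3 mod 5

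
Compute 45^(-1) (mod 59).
Since 59 is prime, by Fermat 45^(-1) ≡ 45^{57} ≡ 21 (mod 59). Verify: 45 × 21 = 945 ≡ 1 (mod 59)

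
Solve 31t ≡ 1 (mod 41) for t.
Since 41 is prime, by Fermat 31^(-1) ≡ 31^{39} ≡ 4 (mod 41). Verify: 31 × 4 = 124 ≡ 1 (mod 41)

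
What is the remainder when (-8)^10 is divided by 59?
By repeated squaring (mod 59): (-8)^{1}≡51, (-8)^{2}≡5, (-8)^{4}≡25, (-8)^{8}≡35. Then (-8)^{10} = (-8)^{8+2} ≡ 35 × 5 ≡ 57 (mod 59)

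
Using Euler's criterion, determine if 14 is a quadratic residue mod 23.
By Euler's criterion: 14^{11} ≡ 22 mod 23. Since this equals -1 (≡ 22), 14 is not a QR.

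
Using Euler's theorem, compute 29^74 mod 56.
By Euler: 29^{24} ≡ 1 mod 56 since gcd(29, 56) = 1. 74 = 3×24 + 2. So 29^{74} ≡ 29^{2} ≡ 1 mod 56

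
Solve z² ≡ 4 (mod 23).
The square roots of 4 mod 23 are 2 and 21. Verify: 2² = 4 ≡ 4 (mod 23)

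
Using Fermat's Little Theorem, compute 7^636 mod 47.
By Fermat: 7^{46} ≡ 1 (mod 47). 636 ≡ 38 (mod 46). So 7^{636} ≡ 7^{38} ≡ 3 (mod 47)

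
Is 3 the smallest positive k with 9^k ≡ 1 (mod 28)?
Powers of 9 mod 28: 9^1≡9, 9^2≡25, 9^3≡1. First k with 9^k≡1 is k=3. Yes, ord_28(9) = 3.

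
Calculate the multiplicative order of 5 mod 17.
Powers of 5 mod 17: 5^1≡5, 5^2≡8, 5^3≡6, 5^4≡13, 5^5≡14, 5^6≡2, 5^7≡10, 5^8≡16, 5^9≡12, 5^10≡9, 5^11≡11, 5^12≡4, 5^13≡3, 5^14≡15, 5^15≡7, 5^16≡1. So the order of 5 is 16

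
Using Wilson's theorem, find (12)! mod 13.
By Wilson's theorem, (12)! ≡ -1 ≡ 12 mod 13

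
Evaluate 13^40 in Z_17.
Using Fermat: 13^{16} ≡ 1 (mod 17). 40 ≡ 8 (mod 16). So 13^{40} ≡ 13^{8} ≡ 1 (mod 17)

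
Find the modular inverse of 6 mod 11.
Since 11 is prime, by Fermat 6^(-1) ≡ 6^{9} ≡ 2 (mod 11). Verify: 6 × 2 = 12 ≡ 1 (mod 11)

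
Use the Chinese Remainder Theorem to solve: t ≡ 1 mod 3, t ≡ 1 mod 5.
M = 3 × 5 = 15. M₁ = 5, y₁ ≡ 2 mod 3. M₂ = 3, y₂ ≡ 2 mod 5. t = 1×5×2 + 1×3×2 ≡ 1 mod 15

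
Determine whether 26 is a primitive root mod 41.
ord_41(26) divides 40. For each prime q|40: 26^{20}≡40, 26^{8}≡18, none ≡ 1. So 26 has order 40 and is a primitive root mod 41.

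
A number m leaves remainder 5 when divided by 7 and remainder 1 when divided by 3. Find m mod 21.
M = 7 × 3 = 21. M₁ = 3, y₁ ≡ 5 mod 7. M₂ = 7, y₂ ≡ 1 mod 3. m = 5×3×5 + 1×7×1 ≡ 19 mod 21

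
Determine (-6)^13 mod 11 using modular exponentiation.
Using Fermat: (-6)^{10} ≡ 1 mod 11. 13 ≡ 3 mod 10. So (-6)^{13} ≡ (-6)^{3} ≡ 4 mod 11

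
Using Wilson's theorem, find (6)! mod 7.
By Wilson's theorem, (6)! ≡ -1 ≡ 6 (mod 7)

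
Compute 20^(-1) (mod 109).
Since 109 is prime, by Fermat 20^(-1) ≡ 20^{107} ≡ 60 (mod 109). Verify: 20 × 60 = 1200 ≡ 1 (mod 109)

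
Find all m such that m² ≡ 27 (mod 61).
The square roots of 27 mod 61 are 37 and 24. Verify: 37² = 1369 ≡ 27 (mod 61)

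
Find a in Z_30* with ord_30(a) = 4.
7 has order 4 mod 30 since 7^{4} ≡ 1 mod 30 and no smaller power works.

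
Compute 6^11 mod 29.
By repeated squaring mod 29: 6^{1}≡6, 6^{2}≡7, 6^{4}≡20, 6^{8}≡23. Then 6^{11} = 6^{8+2+1} ≡ 23 × 7 × 6 ≡ 9 mod 29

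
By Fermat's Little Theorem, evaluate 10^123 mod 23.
By Fermat: 10^{22} ≡ 1 mod 23. 123 = 5×22 + 13. So 10^{123} ≡ 10^{13} ≡ 15 mod 23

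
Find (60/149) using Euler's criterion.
(60/149) = 60^{74} mod 149 = -1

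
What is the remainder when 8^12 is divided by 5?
Using Fermat: 8^{4} ≡ 1 mod 5. 12 ≡ 0 mod 4. So 8^{12} ≡ 8^{0} ≡ 1 mod 5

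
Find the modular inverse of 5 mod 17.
Since 17 is prime, by Fermat 5^(-1) ≡ 5^{15} ≡ 7 (mod 17). Verify: 5 × 7 = 35 ≡ 1 (mod 17)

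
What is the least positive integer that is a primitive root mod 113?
g = 3. Powers: [3, 9, 27, 81, 17, 51, 40, 7, 21, 63, ...] generates all 112 non-zero residues.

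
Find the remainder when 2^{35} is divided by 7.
By Fermat: 2^{6} ≡ 1 mod 7. 35 = 5×6 + 5. So 2^{35} ≡ 2^{5} ≡ 4 mod 7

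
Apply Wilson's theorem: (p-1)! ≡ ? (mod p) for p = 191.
By Wilson's theorem, (190)! ≡ -1 ≡ 190 mod 191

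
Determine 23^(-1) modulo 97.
Since 97 is prime, by Fermat 23^(-1) ≡ 23^{95} ≡ 38 (mod 97). Verify: 23 × 38 = 874 ≡ 1 (mod 97)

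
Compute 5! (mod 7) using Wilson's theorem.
(6)! = (5)! × (6) ≡ -1 (mod 7). So (5)! ≡ -1 × (6)^(-1) ≡ (-1)×(-1) = 1 (mod 7)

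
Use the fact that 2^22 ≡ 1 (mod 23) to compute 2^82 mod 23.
By Fermat: 2^{22} ≡ 1 (mod 23). 82 = 3×22 + 16. So 2^{82} ≡ 2^{16} ≡ 9 (mod 23)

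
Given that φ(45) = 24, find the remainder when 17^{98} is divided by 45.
By Euler: 17^{24} ≡ 1 mod 45 since gcd(17, 45) = 1. 98 = 4×24 + 2. So 17^{98} ≡ 17^{2} ≡ 19 mod 45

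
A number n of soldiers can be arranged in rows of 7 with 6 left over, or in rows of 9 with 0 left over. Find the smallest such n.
M = 7 × 9 = 63. M₁ = 9, y₁ ≡ 4 (mod 7). M₂ = 7, y₂ ≡ 4 (mod 9). n = 6×9×4 + 0×7×4 ≡ 27 (mod 63)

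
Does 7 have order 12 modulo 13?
ord_13(7) divides 12. For each prime q|12: 7^{6}≡12, 7^{4}≡9, none ≡ 1. So 7 has order 12 and is a primitive root mod 13.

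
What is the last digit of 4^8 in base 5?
Using Fermat: 4^{4} ≡ 1 (mod 5). 8 ≡ 0 (mod 4). So 4^{8} ≡ 4^{0} ≡ 1 (mod 5)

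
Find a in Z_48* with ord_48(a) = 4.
35 has order 4 mod 48 since 35^{4} ≡ 1 (mod 48) and no smaller power works.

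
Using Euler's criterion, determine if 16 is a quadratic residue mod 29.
By Euler's criterion: 16^{14} ≡ 1 mod 29. Since this equals 1, 16 is a QR.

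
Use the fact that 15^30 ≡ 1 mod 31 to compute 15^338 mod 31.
By Fermat: 15^{30} ≡ 1 mod 31. 338 ≡ 8 mod 30. So 15^{338} ≡ 15^{8} ≡ 4 mod 31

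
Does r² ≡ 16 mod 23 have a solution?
By Euler's criterion: 16^{11} ≡ 1 mod 23. Since this equals 1, 16 is a QR.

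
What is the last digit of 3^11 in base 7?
Using Fermat: 3^{6} ≡ 1 mod 7. 11 ≡ 5 mod 6. So 3^{11} ≡ 3^{5} ≡ 5 mod 7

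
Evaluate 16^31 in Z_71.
By repeated squaring mod 71: 16^{1}≡16, 16^{2}≡43, 16^{4}≡3, 16^{8}≡9, 16^{16}≡10. Then 16^{31} = 16^{16+8+4+2+1} ≡ 10 × 9 × 3 × 43 × 16 ≡ 24 mod 71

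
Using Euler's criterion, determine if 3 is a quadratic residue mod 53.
By Euler's criterion: 3^{26} ≡ 52 (mod 53). Since this equals -1 (≡ 52), 3 is not a QR.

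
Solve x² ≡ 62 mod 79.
The square roots of 62 mod 79 are 46 and 33. Verify: 46² = 2116 ≡ 62 mod 79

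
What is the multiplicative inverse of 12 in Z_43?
Since 43 is prime, by Fermat 12^(-1) ≡ 12^{41} ≡ 18 mod 43. Verify: 12 × 18 = 216 ≡ 1 mod 43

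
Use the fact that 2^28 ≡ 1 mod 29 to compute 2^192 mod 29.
By Fermat: 2^{28} ≡ 1 mod 29. 192 ≡ 24 mod 28. So 2^{192} ≡ 2^{24} ≡ 20 mod 29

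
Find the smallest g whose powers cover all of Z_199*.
g = 3. Powers: [3, 9, 27, 81, 44, 132, 197, ...] generates all 198 non-zero residues.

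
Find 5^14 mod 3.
Using Fermat: 5^{2} ≡ 1 mod 3. 14 ≡ 0 mod 2. So 5^{14} ≡ 5^{0} ≡ 1 mod 3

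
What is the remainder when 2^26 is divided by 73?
By repeated squaring mod 73: 2^{1}≡2, 2^{2}≡4, 2^{4}≡16, 2^{8}≡37, 2^{16}≡55. Then 2^{26} = 2^{16+8+2} ≡ 55 × 37 × 4 ≡ 37 mod 73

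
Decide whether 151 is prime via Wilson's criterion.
(150)! mod 151 = 150. Since 150 ≡ -1 mod 151, 151 is prime.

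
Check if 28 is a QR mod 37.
By Euler's criterion: 28^{18} ≡ 1 mod 37. Since this equals 1, 28 is a QR.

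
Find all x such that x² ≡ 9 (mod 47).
The square roots of 9 mod 47 are 3 and 44. Verify: 3² = 9 ≡ 9 (mod 47)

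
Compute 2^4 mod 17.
2^{4} = 16 ≡ 16 (mod 17)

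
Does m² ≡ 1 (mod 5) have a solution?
By Euler's criterion: 1^{2} ≡ 1 (mod 5). Since this equals 1, 1 is a QR.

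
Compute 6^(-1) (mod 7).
Since 7 is prime, by Fermat 6^(-1) ≡ 6^{5} ≡ 6 (mod 7). Verify: 6 × 6 = 36 ≡ 1 (mod 7)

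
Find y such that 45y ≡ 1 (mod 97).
Since 97 is prime, by Fermat 45^(-1) ≡ 45^{95} ≡ 69 (mod 97). Verify: 45 × 69 = 3105 ≡ 1 (mod 97)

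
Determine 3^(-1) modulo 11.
Since 11 is prime, by Fermat 3^(-1) ≡ 3^{9} ≡ 4 mod 11. Verify: 3 × 4 = 12 ≡ 1 mod 11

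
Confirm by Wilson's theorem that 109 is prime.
(108)! mod 109 = 108. Since this equals -1 (mod 109), Wilson confirms 109 is prime.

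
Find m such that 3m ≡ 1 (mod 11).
Since 11 is prime, by Fermat 3^(-1) ≡ 3^{9} ≡ 4 (mod 11). Verify: 3 × 4 = 12 ≡ 1 (mod 11)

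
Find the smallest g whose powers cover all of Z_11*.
g = 2. Powers: [2, 4, 8, 5, 10, 9, 7, 3, ...] generates all 10 non-zero residues.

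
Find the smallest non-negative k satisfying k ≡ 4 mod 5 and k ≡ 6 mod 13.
M = 5 × 13 = 65. M₁ = 13, y₁ ≡ 2 mod 5. M₂ = 5, y₂ ≡ 8 mod 13. k = 4×13×2 + 6×5×8 ≡ 19 mod 65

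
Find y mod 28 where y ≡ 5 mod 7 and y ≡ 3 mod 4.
M = 7 × 4 = 28. M₁ = 4, y₁ ≡ 2 mod 7. M₂ = 7, y₂ ≡ 3 mod 4. y = 5×4×2 + 3×7×3 ≡ 19 mod 28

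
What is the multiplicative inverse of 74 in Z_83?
Since 83 is prime, by Fermat 74^(-1) ≡ 74^{81} ≡ 46 (mod 83). Verify: 74 × 46 = 3404 ≡ 1 (mod 83)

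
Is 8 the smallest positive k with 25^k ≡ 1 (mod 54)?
Powers of 25 mod 54: 25^1≡25, 25^2≡31, 25^3≡19, 25^4≡43, 25^5≡49, 25^6≡37, 25^7≡7, 25^8≡13, 25^9≡1. 25^8≡13≢1, so ord ≠ 8. No, the actual order is 9.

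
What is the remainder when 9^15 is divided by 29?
By repeated squaring (mod 29): 9^{1}≡9, 9^{2}≡23, 9^{4}≡7, 9^{8}≡20. Then 9^{15} = 9^{8+4+2+1} ≡ 20 × 7 × 23 × 9 ≡ 9 (mod 29)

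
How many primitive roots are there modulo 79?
There are φ(79-1) = φ(78) = 24 primitive roots modulo 79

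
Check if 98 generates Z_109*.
ord_109(98) divides 108. For each prime q|108: 98^{54}≡108, 98^{36}≡45, none ≡ 1. So 98 has order 108 and is a primitive root mod 109.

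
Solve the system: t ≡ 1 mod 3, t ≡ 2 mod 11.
M = 3 × 11 = 33. M₁ = 11, y₁ ≡ 2 mod 3. M₂ = 3, y₂ ≡ 4 mod 11. t = 1×11×2 + 2×3×4 ≡ 13 mod 33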